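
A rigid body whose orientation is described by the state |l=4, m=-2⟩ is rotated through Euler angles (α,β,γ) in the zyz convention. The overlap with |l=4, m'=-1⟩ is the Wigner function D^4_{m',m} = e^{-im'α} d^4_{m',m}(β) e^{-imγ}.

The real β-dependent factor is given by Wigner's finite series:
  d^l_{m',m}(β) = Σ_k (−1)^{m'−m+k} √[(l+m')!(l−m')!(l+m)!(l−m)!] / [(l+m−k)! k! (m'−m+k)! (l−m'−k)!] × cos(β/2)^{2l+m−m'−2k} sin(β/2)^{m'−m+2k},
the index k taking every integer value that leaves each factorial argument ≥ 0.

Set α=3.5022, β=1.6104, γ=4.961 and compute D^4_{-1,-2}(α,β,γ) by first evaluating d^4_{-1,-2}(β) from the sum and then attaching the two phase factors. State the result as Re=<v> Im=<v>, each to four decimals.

First d^4_{-1,-2}(β=1.6104), then the phase factors e^{-i(-1)α} and e^{-i(-2)γ}:
c=cos(1.6104/2)=0.692967, s=sin(1.6104/2)=0.720969; N=√[6·120·2·720]=1018.233765
The bounds max(0,m−m')=0 and min(l+m,l−m')=2 give 3 terms
  k=0: (−1)^1·1018.2338/(240)·0.6930^7·0.7210^1 = -0.234715
  k=1: (−1)^2·1018.2338/(48)·0.6930^5·0.7210^3 = +1.270338
  k=2: (−1)^3·1018.2338/(72)·0.6930^3·0.7210^5 = -0.916720
d^4_{-1,-2}(1.6104) = -0.234715 +1.270338 -0.916720 = +0.118904
D = (-0.935683-0.352843i)·(+0.118904)·(-0.878911-0.476986i) = +0.077773+0.089942i

Re=0.0778 Im=0.0899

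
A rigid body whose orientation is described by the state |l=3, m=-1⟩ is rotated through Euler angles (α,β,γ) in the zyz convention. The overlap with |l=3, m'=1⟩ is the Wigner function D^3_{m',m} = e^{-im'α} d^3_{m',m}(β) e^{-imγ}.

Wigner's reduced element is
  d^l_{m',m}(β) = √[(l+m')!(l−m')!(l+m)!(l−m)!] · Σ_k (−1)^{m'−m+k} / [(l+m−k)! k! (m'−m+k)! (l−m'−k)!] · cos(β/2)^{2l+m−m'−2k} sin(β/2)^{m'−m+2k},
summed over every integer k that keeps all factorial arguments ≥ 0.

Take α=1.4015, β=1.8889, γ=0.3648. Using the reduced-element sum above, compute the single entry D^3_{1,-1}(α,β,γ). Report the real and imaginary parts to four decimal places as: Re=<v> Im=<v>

Re=-0.2222 Im=0.3757

D^3_{1,-1}(1.4015,1.8889,0.3648) = e^{-i·1·1.4015}·d^3_{1,-1}(1.8889)·e^{-i·-1·0.3648}. Compute d first:
Half-angle: c=0.586189, s=0.810175. N=√(24·2·2·24)=48.000000
Admissible k: 0..2 (factorial args all ≥0)
  k=0: (−1)^2·48.0000/(8)·0.5862^4·0.8102^2 = +0.465005
  k=1: (−1)^3·48.0000/(6)·0.5862^2·0.8102^4 = -1.184348
  k=2: (−1)^4·48.0000/(48)·0.5862^0·0.8102^6 = +0.282795
d^3_{1,-1}(1.8889) = +0.465005 -1.184348 +0.282795 = -0.436547
D = (+0.168489-0.985704i)·(-0.436547)·(+0.934195+0.356762i) = -0.222230+0.375749i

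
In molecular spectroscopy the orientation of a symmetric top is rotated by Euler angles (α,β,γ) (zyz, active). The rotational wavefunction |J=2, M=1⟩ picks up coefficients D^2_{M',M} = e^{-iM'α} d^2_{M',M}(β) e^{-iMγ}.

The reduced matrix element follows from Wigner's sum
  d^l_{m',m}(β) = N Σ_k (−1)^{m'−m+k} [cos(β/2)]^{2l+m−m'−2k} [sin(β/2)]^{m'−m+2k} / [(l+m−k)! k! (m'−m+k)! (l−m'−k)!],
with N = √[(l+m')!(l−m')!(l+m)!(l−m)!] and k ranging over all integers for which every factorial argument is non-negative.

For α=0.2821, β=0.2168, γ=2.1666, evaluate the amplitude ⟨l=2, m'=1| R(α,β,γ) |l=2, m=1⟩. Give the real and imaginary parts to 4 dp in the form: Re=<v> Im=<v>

Split into d^2_{1,1}(β=0.2168) × two z-phases.
Half-angle: c=0.994130, s=0.108188. N=√(6·1·6·1)=6.000000
k: max(0,(1)−(1))=0 … min(2+(1),2−(1))=1
  k=0: (−1)^0·6.0000/(6)·0.9941^4·0.1082^0 = +0.976728
  k=1: (−1)^1·6.0000/(2)·0.9941^2·0.1082^2 = -0.034703
d^2_{1,1}(0.2168) = +0.976728 -0.034703 = +0.942025
Phases: e^{-i·(1)·0.2821}=+0.960473-0.278373i, e^{-i·(1)·2.1666}=-0.561174-0.827698i ⇒ D=-0.724795-0.601733i

Re=-0.7248 Im=-0.6017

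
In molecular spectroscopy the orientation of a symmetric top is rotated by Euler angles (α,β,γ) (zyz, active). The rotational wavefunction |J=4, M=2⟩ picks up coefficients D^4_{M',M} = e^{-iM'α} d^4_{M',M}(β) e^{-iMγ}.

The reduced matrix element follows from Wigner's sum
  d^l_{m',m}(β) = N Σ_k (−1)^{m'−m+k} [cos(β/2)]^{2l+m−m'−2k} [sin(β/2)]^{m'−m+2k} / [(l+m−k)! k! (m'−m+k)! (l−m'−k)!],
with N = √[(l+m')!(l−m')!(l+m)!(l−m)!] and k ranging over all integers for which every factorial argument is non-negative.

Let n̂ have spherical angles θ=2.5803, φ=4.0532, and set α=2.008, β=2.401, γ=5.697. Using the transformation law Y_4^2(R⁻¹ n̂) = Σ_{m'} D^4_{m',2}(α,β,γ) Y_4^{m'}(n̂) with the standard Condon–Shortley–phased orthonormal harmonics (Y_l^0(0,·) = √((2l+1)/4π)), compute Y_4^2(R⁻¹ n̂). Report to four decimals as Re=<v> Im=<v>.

Need the full column D^4_{m',2} for m'=−4..4 at α=2.008, β=2.401, γ=5.697.
cos(β/2)=0.361892, sin(β/2)=0.932220
d^4_{-4,2}: single k=6 term ⇒ +0.454828;  D = -0.443825+0.099438i
d^4_{-3,2}: k∈[5..6] ⇒ +0.374553 -0.828461 = -0.453908;  D = -0.277441-0.359247i
d^4_{-2,2}: k∈[4..6] ⇒ +0.194303 -1.031453 +0.570358 = -0.266791;  D = -0.122247+0.237136i
d^4_{-1,2}: k∈[3..5] ⇒ +0.071115 -0.707839 +0.939386 = +0.302663;  D = -0.302435-0.011734i
d^4_{0,2}: k∈[2..4] ⇒ +0.018520 -0.327701 +0.815435 = +0.506253;  D = +0.196410+0.466600i
d^4_{1,2}: k∈[1..3] ⇒ +0.003215 -0.106673 +0.471893 = +0.368435;  D = +0.247113-0.273275i
d^4_{2,2}: k∈[0..2] ⇒ +0.000294 -0.023426 +0.194303 = +0.171172;  D = -0.163629-0.050252i
d^4_{3,2}: k∈[0..1] ⇒ -0.002836 +0.056446 = +0.053611;  D = +0.007441+0.053092i
d^4_{4,2}: single k=0 term ⇒ +0.010330;  D = +0.008660-0.005630i
Y_4^{m'}(θ=2.5803,φ=4.0532) and Σ D·Y over m':
  (-0.4438+0.0994i)·(-0.0311+0.0172i)  (-0.2774-0.3592i)·(-0.1468-0.0632i)  (-0.1222+0.2371i)·(-0.0951-0.3686i)  (-0.3024-0.0117i)·(+0.2633-0.3399i)  (+0.1964+0.4666i)·(-0.0554+0.0000i)  (+0.2471-0.2733i)·(-0.2633-0.3399i)  (-0.1636-0.0503i)·(-0.0951+0.3686i)  (+0.0074+0.0531i)·(+0.1468-0.0632i)  (+0.0087-0.0056i)·(-0.0311-0.0172i)
Y_4^2(R⁻¹ n̂) = -0.085143+0.095706i

Re=-0.0851 Im=0.0957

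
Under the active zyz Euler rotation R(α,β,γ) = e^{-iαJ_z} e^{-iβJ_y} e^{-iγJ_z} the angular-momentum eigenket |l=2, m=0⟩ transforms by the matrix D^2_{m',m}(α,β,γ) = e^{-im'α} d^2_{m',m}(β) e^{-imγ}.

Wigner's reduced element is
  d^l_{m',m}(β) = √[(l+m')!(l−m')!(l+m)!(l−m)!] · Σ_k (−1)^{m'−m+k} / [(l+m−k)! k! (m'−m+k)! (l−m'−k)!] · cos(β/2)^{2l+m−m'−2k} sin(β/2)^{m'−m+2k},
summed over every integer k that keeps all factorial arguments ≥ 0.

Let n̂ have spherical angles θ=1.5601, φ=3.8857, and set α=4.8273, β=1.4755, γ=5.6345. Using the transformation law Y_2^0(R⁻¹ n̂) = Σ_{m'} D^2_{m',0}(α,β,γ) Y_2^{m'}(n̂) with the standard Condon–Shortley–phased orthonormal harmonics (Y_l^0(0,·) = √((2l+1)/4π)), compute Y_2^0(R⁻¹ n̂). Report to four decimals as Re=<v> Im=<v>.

Need the full column D^2_{m',0} for m'=−2..2 at α=4.8273, β=1.4755, γ=5.6345.
cos(β/2)=0.739984, sin(β/2)=0.672625
d^2_{-2,0}: single k=2 term ⇒ +0.606828;  D = -0.590873-0.138238i
d^2_{-1,0}: k∈[1..2] ⇒ +0.667598 -0.551590 = +0.116008;  D = +0.013301-0.115243i
d^2_{0,0}: k∈[0..2] ⇒ +0.299840 -0.990946 +0.204687 = -0.486419;  D = -0.486419+0.000000i
d^2_{1,0}: k∈[0..1] ⇒ -0.667598 +0.551590 = -0.116008;  D = -0.013301-0.115243i
d^2_{2,0}: single k=0 term ⇒ +0.606828;  D = -0.590873+0.138238i
Y_2^{m'}(θ=1.5601,φ=3.8857) and Σ D·Y over m':
  (-0.5909-0.1382i)·(+0.0319-0.3849i)  (+0.0133-0.1152i)·(-0.0061+0.0056i)  (-0.4864+0.0000i)·(-0.3153+0.0000i)  (-0.0133-0.1152i)·(+0.0061+0.0056i)  (-0.5909+0.1382i)·(+0.0319+0.3849i)
Y_2^0(R⁻¹ n̂) = +0.010419+0.000000i

Re=0.0104 Im=0.0000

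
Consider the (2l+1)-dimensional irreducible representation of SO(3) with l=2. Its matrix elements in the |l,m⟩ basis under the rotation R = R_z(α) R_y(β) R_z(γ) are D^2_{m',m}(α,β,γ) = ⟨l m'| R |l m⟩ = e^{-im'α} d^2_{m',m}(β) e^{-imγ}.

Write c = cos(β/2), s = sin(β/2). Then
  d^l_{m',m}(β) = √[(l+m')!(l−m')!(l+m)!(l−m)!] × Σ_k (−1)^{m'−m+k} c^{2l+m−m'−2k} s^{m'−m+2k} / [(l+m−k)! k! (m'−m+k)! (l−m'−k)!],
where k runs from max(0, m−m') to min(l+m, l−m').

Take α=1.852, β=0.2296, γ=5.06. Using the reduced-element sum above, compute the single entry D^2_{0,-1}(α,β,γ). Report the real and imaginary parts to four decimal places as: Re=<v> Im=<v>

Re=-0.0925 Im=0.2552

First d^2_{0,-1}(β=0.2296), then the phase factors e^{-i(0)α} and e^{-i(-1)γ}:
Half-angle: c=0.993418, s=0.114548. N=√(2·2·1·6)=4.898979
k∈{0,1} keeps every argument non-negative
  k=0: (−1)^1·4.8990/(2)·0.9934^3·0.1145^1 = -0.275080
  k=1: (−1)^2·4.8990/(2)·0.9934^1·0.1145^3 = +0.003657
d^2_{0,-1}(0.2296) = -0.275080 +0.003657 = -0.271423
Attach z-rotation phases: D = e^{-i(0)(1.852)}·(-0.271423)·e^{-i(-1)(5.06)} = -0.092461+0.255189i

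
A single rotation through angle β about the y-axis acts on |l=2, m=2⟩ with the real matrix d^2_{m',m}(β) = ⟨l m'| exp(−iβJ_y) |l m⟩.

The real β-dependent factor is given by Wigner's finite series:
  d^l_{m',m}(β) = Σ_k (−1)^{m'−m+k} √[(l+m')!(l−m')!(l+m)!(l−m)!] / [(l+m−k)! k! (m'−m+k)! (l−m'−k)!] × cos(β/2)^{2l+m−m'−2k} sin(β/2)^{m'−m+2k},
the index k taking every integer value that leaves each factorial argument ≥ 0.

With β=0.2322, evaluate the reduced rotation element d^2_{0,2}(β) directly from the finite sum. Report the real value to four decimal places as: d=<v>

d=0.0324

d^2_{0,2}(β=0.2322) via Wigner's sum:
Half-angle: c=0.993268, s=0.115839. N=√(2·2·24·1)=9.797959
The bounds max(0,m−m')=2 and min(l+m,l−m')=2 give 1 term
  k=2: (−1)^0·9.7980/(4)·0.9933^2·0.1158^2 = +0.032428
d^2_{0,2}(0.2322) = +0.032428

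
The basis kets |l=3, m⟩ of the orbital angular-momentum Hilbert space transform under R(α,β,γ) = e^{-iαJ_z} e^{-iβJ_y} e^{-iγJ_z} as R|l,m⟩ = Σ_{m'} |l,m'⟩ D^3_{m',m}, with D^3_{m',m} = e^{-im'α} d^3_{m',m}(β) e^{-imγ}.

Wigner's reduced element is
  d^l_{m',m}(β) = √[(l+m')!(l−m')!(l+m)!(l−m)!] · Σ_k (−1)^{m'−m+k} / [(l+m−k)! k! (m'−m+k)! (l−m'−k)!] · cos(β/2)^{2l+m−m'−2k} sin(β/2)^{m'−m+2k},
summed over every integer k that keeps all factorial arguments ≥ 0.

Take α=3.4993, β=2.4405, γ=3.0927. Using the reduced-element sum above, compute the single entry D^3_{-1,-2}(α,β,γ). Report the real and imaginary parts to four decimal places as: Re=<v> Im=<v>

First d^3_{-1,-2}(β=2.4405), then the phase factors e^{-i(-1)α} and e^{-i(-2)γ}:
c=cos(2.4405/2)=0.343411, s=sin(2.4405/2)=0.939185; N=√[2·24·1·120]=75.894664
The bounds max(0,m−m')=0 and min(l+m,l−m')=1 give 2 terms
  k=0: (−1)^1·75.8947/(24)·0.3434^5·0.9392^1 = -0.014185
  k=1: (−1)^2·75.8947/(12)·0.3434^3·0.9392^3 = +0.212191
d^3_{-1,-2}(2.4405) = -0.014185 +0.212191 = +0.198006
Phases: e^{-i·(-1)·3.4993}=-0.936702-0.350128i, e^{-i·(-2)·3.0927}=+0.995223-0.097630i ⇒ D=-0.191355-0.050889i

Re=-0.1914 Im=-0.0509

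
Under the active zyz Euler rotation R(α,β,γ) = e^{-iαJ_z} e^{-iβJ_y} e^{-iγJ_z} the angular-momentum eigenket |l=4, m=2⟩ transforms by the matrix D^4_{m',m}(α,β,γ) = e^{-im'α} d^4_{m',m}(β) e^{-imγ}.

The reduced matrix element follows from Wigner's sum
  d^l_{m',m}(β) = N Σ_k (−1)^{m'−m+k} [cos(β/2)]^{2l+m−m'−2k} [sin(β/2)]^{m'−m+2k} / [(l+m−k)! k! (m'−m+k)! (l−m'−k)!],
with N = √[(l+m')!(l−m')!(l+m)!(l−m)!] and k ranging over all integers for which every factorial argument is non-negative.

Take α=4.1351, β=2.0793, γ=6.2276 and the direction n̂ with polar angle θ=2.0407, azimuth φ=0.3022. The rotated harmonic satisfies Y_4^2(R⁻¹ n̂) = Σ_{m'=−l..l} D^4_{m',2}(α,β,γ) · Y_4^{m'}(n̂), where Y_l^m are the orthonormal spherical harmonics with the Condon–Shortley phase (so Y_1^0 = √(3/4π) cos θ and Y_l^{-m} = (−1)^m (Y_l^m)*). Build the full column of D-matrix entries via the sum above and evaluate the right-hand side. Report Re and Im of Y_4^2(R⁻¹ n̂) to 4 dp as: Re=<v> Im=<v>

Re=0.0003 Im=0.0024

Need the full column D^4_{m',2} for m'=−4..4 at α=4.1351, β=2.0793, γ=6.2276.
cos(β/2)=0.506522, sin(β/2)=0.862227
d^4_{-4,2}: single k=6 term ⇒ +0.557835;  D = -0.327377-0.451668i
d^4_{-3,2}: k∈[5..6] ⇒ +0.695166 -0.671450 = +0.023716;  D = +0.023686-0.001183i
d^4_{-2,2}: k∈[4..6] ⇒ +0.545722 -1.265050 +0.305473 = -0.413855;  D = +0.208285-0.357622i
d^4_{-1,2}: k∈[3..5] ⇒ +0.302254 -1.313740 +0.761353 = -0.250134;  D = +0.112416+0.223449i
d^4_{0,2}: k∈[2..4] ⇒ +0.119112 -0.920386 +1.000110 = +0.198836;  D = +0.197608+0.022059i
d^4_{1,2}: k∈[1..3] ⇒ +0.031293 -0.453381 +0.875827 = +0.453739;  D = -0.288282+0.350389i
d^4_{2,2}: k∈[0..2] ⇒ +0.004333 -0.150666 +0.545722 = +0.399389;  D = -0.119952-0.380950i
d^4_{3,2}: k∈[0..1] ⇒ -0.027598 +0.239906 = +0.212309;  D = +0.204490+0.057088i
d^4_{4,2}: single k=0 term ⇒ +0.066437;  D = -0.049892+0.043871i
Y_4^{m'}(θ=2.0407,φ=0.3022) and Σ D·Y over m':
  (-0.3274-0.4517i)·(+0.0990-0.2615i)  (+0.0237-0.0012i)·(-0.2476+0.3163i)  (+0.2083-0.3576i)·(+0.0952-0.0658i)  (+0.1124+0.2234i)·(+0.2853-0.0890i)  (+0.1976+0.0221i)·(-0.1777+0.0000i)  (-0.2883+0.3504i)·(-0.2853-0.0890i)  (-0.1200-0.3810i)·(+0.0952+0.0658i)  (+0.2045+0.0571i)·(+0.2476+0.3163i)  (-0.0499+0.0439i)·(+0.0990+0.2615i)
Y_4^2(R⁻¹ n̂) = +0.000326+0.002373i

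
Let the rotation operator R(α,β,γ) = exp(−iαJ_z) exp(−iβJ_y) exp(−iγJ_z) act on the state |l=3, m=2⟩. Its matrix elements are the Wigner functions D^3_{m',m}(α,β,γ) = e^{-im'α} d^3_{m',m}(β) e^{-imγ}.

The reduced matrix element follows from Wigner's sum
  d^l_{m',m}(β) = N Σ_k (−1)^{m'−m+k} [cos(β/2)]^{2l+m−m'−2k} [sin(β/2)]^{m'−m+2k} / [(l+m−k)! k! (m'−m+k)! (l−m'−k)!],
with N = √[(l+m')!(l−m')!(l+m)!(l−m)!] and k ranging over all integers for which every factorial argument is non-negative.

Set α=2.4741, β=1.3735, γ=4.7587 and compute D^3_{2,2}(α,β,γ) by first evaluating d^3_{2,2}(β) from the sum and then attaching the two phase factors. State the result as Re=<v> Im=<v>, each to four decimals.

Split into d^3_{2,2}(β=1.3735) × two z-phases.
With c≡cos(β/2)=0.773311 and s≡sin(β/2)=0.634027, N=[120·1·120·1]^{1/2}=120.000000
k∈{0,1} keeps every argument non-negative
  k=0: (−1)^0·120.0000/(120)·0.7733^6·0.6340^0 = +0.213857
  k=1: (−1)^1·120.0000/(24)·0.7733^4·0.6340^2 = -0.718790
d^3_{2,2}(1.3735) = +0.213857 -0.718790 = -0.504933
Phases: e^{-i·(2)·2.4741}=+0.233632+0.972325i, e^{-i·(2)·4.7587}=-0.995714+0.092490i ⇒ D=+0.162871+0.477943i

Re=0.1629 Im=0.4779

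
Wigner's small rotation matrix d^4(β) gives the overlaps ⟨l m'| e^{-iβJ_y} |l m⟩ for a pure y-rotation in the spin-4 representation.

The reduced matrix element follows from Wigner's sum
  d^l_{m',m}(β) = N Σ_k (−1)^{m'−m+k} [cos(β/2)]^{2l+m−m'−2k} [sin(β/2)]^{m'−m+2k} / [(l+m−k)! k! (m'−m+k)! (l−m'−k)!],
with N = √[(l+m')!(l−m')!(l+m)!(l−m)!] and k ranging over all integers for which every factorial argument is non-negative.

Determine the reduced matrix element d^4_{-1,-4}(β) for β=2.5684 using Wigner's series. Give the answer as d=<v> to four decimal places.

d^4_{-1,-4}(β=2.5684) via Wigner's sum:
With c≡cos(β/2)=0.282689 and s≡sin(β/2)=0.959212, N=[6·120·1·40320]^{1/2}=5387.986637
The bounds max(0,m−m')=0 and min(l+m,l−m')=0 give 1 term
  k=0: (−1)^3·5387.9866/(720)·0.2827^5·0.9592^3 = -0.011923
d^4_{-1,-4}(2.5684) = -0.011923

d=-0.0119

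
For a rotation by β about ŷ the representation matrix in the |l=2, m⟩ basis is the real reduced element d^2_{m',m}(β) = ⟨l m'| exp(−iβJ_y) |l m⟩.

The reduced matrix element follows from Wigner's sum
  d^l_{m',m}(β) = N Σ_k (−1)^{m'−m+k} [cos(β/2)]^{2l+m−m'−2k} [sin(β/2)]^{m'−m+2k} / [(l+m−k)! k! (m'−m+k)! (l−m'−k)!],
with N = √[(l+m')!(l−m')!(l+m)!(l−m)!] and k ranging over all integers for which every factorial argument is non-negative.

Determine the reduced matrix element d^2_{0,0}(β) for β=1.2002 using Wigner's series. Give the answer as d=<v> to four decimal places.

d=-0.3032

d^2_{0,0}(β=1.2002) via Wigner's sum:
With c≡cos(β/2)=0.825279 and s≡sin(β/2)=0.564725, N=[2·2·2·2]^{1/2}=4.000000
k∈{0,1,2} keeps every argument non-negative
  k=0: (−1)^0·4.0000/(4)·0.8253^4·0.5647^0 = +0.463878
  k=1: (−1)^1·4.0000/(1)·0.8253^2·0.5647^2 = -0.868832
  k=2: (−1)^2·4.0000/(4)·0.8253^0·0.5647^4 = +0.101706
d^2_{0,0}(1.2002) = +0.463878 -0.868832 +0.101706 = -0.303248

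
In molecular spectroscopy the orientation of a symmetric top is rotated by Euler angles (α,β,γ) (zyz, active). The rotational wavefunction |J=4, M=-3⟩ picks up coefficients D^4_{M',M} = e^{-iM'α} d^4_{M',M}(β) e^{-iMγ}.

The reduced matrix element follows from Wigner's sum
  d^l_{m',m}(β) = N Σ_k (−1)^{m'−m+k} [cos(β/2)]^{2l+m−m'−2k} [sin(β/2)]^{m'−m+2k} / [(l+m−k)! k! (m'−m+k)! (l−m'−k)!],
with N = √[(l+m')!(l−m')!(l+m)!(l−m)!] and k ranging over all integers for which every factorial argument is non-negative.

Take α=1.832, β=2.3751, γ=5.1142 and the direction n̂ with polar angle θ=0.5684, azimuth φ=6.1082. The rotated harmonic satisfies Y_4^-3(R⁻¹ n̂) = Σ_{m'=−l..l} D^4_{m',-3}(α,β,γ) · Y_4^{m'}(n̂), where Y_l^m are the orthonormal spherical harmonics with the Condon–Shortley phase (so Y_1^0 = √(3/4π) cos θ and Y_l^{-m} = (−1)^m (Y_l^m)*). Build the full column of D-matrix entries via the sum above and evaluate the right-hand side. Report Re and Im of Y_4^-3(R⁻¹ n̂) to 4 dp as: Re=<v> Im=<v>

Re=0.2509 Im=0.0505

Need the full column D^4_{m',-3} for m'=−4..4 at α=1.832, β=2.3751, γ=5.1142.
cos(β/2)=0.373933, sin(β/2)=0.927456
d^4_{-4,-3}: single k=1 term ⇒ +0.002682;  D = -0.002086-0.001685i
d^4_{-3,-3}: k∈[0..1] ⇒ +0.000382 -0.016461 = -0.016078;  D = +0.006530-0.014693i
d^4_{-2,-3}: k∈[0..1] ⇒ -0.003547 +0.065469 = +0.061921;  D = +0.061159+0.009684i
d^4_{-1,-3}: k∈[0..1] ⇒ +0.018665 -0.191367 = -0.172703;  D = +0.017956+0.171767i
d^4_{0,-3}: k∈[0..1] ⇒ -0.069010 +0.424534 = +0.355523;  D = -0.332057+0.127024i
d^4_{1,-3}: k∈[0..1] ⇒ +0.191367 -0.706346 = -0.514978;  D = -0.301966-0.417156i
d^4_{2,-3}: k∈[0..1] ⇒ -0.402748 +0.825867 = +0.423119;  D = +0.267049-0.328199i
d^4_{3,-3}: k∈[0..1] ⇒ +0.622938 -0.547451 = +0.075488;  D = -0.068871-0.030906i
d^4_{4,-3}: single k=0 term ⇒ -0.624297;  D = +0.099843-0.616261i
Y_4^{m'}(θ=0.5684,φ=6.1082) and Σ D·Y over m':
  (-0.0021-0.0017i)·(+0.0284+0.0239i)  (+0.0065-0.0147i)·(+0.1424+0.0825i)  (+0.0612+0.0097i)·(+0.3616+0.1320i)  (+0.0180+0.1718i)·(+0.4167+0.0737i)  (-0.3321+0.1270i)·(-0.0689+0.0000i)  (-0.3020-0.4172i)·(-0.4167+0.0737i)  (+0.2670-0.3282i)·(+0.3616-0.1320i)  (-0.0689-0.0309i)·(-0.1424+0.0825i)  (+0.0998-0.6163i)·(+0.0284-0.0239i)
Y_4^-3(R⁻¹ n̂) = +0.250936+0.050532i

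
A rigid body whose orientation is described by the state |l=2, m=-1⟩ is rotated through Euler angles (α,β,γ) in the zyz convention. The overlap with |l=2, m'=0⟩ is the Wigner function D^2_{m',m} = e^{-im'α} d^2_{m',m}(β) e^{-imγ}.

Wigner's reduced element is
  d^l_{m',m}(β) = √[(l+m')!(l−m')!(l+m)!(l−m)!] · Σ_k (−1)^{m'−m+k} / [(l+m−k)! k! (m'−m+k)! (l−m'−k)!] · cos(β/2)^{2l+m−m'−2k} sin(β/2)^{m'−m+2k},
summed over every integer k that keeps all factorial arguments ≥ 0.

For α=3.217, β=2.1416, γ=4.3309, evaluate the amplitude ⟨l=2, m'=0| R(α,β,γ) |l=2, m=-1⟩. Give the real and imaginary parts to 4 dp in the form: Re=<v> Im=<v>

D^2_{0,-1}(3.217,2.1416,4.3309) = e^{-i·0·3.217}·d^2_{0,-1}(2.1416)·e^{-i·-1·4.3309}. Compute d first:
c=cos(2.1416/2)=0.479422, s=sin(2.1416/2)=0.877584; N=√[2·2·1·6]=4.898979
The bounds max(0,m−m')=0 and min(l+m,l−m')=1 give 2 terms
  k=0: (−1)^1·4.8990/(2)·0.4794^3·0.8776^1 = -0.236875
  k=1: (−1)^2·4.8990/(2)·0.4794^1·0.8776^3 = +0.793707
d^2_{0,-1}(2.1416) = -0.236875 +0.793707 = +0.556832
Phases: e^{-i·(0)·3.217}=+1.000000+0.000000i, e^{-i·(-1)·4.3309}=-0.372303-0.928111i ⇒ D=-0.207310-0.516802i

Re=-0.2073 Im=-0.5168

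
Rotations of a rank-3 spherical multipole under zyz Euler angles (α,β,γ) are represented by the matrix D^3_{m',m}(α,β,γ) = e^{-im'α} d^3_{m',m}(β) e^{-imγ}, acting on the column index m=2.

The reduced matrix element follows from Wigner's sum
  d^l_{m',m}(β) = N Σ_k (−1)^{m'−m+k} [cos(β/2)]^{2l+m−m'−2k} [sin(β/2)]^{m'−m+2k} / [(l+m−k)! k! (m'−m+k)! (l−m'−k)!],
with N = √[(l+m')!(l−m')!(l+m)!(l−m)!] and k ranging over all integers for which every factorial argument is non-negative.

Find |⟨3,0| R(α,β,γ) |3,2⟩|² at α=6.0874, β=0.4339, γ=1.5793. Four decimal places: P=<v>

P=0.0482

First d^3_{0,2}(β=0.4339), then the phase factors e^{-i(0)α} and e^{-i(2)γ}:
With c≡cos(β/2)=0.976559 and s≡sin(β/2)=0.215252, N=[6·6·120·1]^{1/2}=65.726707
k: max(0,(2)−(0))=2 … min(3+(2),3−(0))=3
  k=2: (−1)^0·65.7267/(12)·0.9766^4·0.2153^2 = +0.230807
  k=3: (−1)^1·65.7267/(12)·0.9766^2·0.2153^4 = -0.011214
d^3_{0,2}(0.4339) = +0.230807 -0.011214 = +0.219593
|D^3_{0,2}|² = |d^3_{0,2}(β)|² = (+0.219593)² = 0.048221 (the z-rotation phases have unit modulus)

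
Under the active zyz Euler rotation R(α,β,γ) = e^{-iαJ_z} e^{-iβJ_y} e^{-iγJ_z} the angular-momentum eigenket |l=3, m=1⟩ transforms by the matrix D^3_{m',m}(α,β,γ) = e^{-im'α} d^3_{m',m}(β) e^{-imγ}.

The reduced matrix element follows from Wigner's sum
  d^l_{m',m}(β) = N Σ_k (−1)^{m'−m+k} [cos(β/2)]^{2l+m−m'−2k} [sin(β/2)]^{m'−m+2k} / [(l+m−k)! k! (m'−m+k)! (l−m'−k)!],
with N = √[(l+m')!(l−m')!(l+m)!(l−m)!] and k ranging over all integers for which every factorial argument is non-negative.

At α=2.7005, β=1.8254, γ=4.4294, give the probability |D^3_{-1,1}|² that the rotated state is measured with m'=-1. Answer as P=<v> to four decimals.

D^3_{-1,1}(2.7005,1.8254,4.4294) = e^{-i·-1·2.7005}·d^3_{-1,1}(1.8254)·e^{-i·1·4.4294}. Compute d first:
Half-angle: c=0.611612, s=0.791158. N=√(2·24·24·2)=48.000000
The bounds max(0,m−m')=2 and min(l+m,l−m')=4 give 3 terms
  k=2: (−1)^0·48.0000/(8)·0.6116^4·0.7912^2 = +0.525510
  k=3: (−1)^1·48.0000/(6)·0.6116^2·0.7912^4 = -1.172451
  k=4: (−1)^2·48.0000/(48)·0.6116^0·0.7912^6 = +0.245233
d^3_{-1,1}(1.8254) = +0.525510 -1.172451 +0.245233 = -0.401707
|D^3_{-1,1}|² = |d^3_{-1,1}(β)|² = (-0.401707)² = 0.161369 (the z-rotation phases have unit modulus)

P=0.1614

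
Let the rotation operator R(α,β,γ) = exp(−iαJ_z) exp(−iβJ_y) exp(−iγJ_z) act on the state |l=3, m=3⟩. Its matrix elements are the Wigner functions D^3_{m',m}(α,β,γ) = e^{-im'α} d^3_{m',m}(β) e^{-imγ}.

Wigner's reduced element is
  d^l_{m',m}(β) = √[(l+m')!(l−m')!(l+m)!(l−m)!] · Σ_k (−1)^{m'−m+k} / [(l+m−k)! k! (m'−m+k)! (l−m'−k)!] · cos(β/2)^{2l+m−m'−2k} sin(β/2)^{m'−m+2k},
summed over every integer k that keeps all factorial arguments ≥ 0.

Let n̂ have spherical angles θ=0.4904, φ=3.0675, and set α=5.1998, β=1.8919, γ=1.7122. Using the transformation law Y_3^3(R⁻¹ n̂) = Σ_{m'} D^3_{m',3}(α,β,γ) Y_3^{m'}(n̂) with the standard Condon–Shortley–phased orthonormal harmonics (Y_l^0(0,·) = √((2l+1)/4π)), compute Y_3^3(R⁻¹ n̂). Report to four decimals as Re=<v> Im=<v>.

Re=-0.2244 Im=0.1352

Need the full column D^3_{m',3} for m'=−3..3 at α=5.1998, β=1.8919, γ=1.7122.
cos(β/2)=0.584973, sin(β/2)=0.811053
d^3_{-3,3}: single k=6 term ⇒ +0.284640;  D = -0.144576-0.245189i
d^3_{-2,3}: single k=5 term ⇒ +0.502872;  D = +0.263107-0.428550i
d^3_{-1,3}: single k=4 term ⇒ +0.573474;  D = +0.572329+0.036219i
d^3_{0,3}: single k=3 term ⇒ +0.477606;  D = +0.196583+0.435272i
d^3_{1,3}: single k=2 term ⇒ +0.298323;  D = -0.182712+0.235824i
d^3_{2,3}: single k=1 term ⇒ +0.136083;  D = -0.134080-0.023259i
d^3_{3,3}: single k=0 term ⇒ +0.040069;  D = -0.012439-0.038090i
Y_3^{m'}(θ=0.4904,φ=3.0675) and Σ D·Y over m':
  (-0.1446-0.2452i)·(-0.0425-0.0096i)  (+0.2631-0.4285i)·(+0.1978+0.0295i)  (+0.5723+0.0362i)·(-0.4388-0.0326i)  (+0.1966+0.4353i)·(+0.2933+0.0000i)  (-0.1827+0.2358i)·(+0.4388-0.0326i)  (-0.1341-0.0233i)·(+0.1978-0.0295i)  (-0.0124-0.0381i)·(+0.0425-0.0096i)
Y_3^3(R⁻¹ n̂) = -0.224429+0.135234i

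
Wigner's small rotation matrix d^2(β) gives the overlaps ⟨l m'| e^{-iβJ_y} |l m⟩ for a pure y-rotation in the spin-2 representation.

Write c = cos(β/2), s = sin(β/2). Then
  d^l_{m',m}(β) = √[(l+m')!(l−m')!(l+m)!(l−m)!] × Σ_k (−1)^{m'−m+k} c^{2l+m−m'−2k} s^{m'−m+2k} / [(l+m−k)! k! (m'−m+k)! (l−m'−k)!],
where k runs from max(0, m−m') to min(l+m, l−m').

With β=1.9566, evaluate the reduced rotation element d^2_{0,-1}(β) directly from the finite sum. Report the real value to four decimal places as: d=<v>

d=0.4270

d^2_{0,-1}(β=1.9566) via Wigner's sum:
With c≡cos(β/2)=0.558434 and s≡sin(β/2)=0.829549, N=[2·2·1·6]^{1/2}=4.898979
The bounds max(0,m−m')=0 and min(l+m,l−m')=1 give 2 terms
  k=0: (−1)^1·4.8990/(2)·0.5584^3·0.8295^1 = -0.353861
  k=1: (−1)^2·4.8990/(2)·0.5584^1·0.8295^3 = +0.780861
d^2_{0,-1}(1.9566) = -0.353861 +0.780861 = +0.427000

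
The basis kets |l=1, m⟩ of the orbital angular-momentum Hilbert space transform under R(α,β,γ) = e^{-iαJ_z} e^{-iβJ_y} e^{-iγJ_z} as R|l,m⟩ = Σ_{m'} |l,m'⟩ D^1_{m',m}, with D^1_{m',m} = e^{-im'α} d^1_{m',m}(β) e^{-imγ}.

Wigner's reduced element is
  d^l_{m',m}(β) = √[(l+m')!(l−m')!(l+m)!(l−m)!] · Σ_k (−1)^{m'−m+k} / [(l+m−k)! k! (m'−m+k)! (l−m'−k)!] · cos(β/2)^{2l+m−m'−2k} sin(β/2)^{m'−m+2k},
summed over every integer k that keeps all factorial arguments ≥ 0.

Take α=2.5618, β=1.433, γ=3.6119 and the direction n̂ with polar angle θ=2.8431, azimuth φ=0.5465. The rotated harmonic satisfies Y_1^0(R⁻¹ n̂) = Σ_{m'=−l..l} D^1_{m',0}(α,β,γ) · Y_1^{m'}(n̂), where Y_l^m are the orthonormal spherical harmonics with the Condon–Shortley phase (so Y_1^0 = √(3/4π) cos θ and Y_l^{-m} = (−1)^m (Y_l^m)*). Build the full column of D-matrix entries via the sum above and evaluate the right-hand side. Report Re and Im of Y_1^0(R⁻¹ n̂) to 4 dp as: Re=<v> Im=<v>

Re=-0.1253 Im=0.0000

Need the full column D^1_{m',0} for m'=−1..1 at α=2.5618, β=1.433, γ=3.6119.
cos(β/2)=0.754109, sin(β/2)=0.656749
d^1_{-1,0}: single k=1 term ⇒ +0.700404;  D = -0.585942+0.383717i
d^1_{0,0}: k∈[0..1] ⇒ +0.568680 -0.431320 = +0.137361;  D = +0.137361+0.000000i
d^1_{1,0}: single k=0 term ⇒ -0.700404;  D = +0.585942+0.383717i
Y_1^{m'}(θ=2.8431,φ=0.5465) and Σ D·Y over m':
  (-0.5859+0.3837i)·(+0.0868-0.0528i)  (+0.1374+0.0000i)·(-0.4670+0.0000i)  (+0.5859+0.3837i)·(-0.0868-0.0528i)
Y_1^0(R⁻¹ n̂) = -0.125349+0.000000i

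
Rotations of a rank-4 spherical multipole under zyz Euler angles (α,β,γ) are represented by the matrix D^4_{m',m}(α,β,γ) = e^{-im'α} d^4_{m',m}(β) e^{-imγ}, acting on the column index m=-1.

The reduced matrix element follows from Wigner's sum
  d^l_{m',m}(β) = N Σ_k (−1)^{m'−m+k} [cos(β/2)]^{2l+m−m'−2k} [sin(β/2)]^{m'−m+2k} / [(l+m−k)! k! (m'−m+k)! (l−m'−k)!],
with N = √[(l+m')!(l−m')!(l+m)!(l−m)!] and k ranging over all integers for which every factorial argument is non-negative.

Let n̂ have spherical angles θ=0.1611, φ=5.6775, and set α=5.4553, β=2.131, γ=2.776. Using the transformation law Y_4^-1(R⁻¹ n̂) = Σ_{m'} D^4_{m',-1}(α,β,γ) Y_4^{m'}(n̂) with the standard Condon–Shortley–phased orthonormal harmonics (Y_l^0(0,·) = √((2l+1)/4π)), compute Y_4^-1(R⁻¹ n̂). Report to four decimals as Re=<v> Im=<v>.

Need the full column D^4_{m',-1} for m'=−4..4 at α=5.4553, β=2.131, γ=2.776.
cos(β/2)=0.484067, sin(β/2)=0.875031
d^4_{-4,-1}: single k=3 term ⇒ +0.133257;  D = +0.114600-0.068002i
d^4_{-3,-1}: k∈[2..3] ⇒ +0.078190 -0.425828 = -0.347638;  D = -0.332888-0.100189i
d^4_{-2,-1}: k∈[1..3] ⇒ +0.023120 -0.377749 +0.822902 = +0.468274;  D = +0.203922+0.421540i
d^4_{-1,-1}: k∈[0..3] ⇒ +0.003015 -0.147764 +0.965687 -1.051844 = -0.230907;  D = +0.085073-0.214664i
d^4_{0,-1}: k∈[0..3] ⇒ -0.024371 +0.477819 -1.561347 +0.850324 = -0.257575;  D = +0.240553-0.092084i
d^4_{1,-1}: k∈[0..3] ⇒ +0.098510 -0.965687 +1.577766 -0.343707 = +0.366883;  D = -0.328372-0.163630i
d^4_{2,-1}: k∈[0..2] ⇒ -0.251832 +1.234353 -0.806688 = +0.175832;  D = -0.048697-0.168954i
d^4_{3,-1}: k∈[0..1] ⇒ +0.425828 -0.834875 = -0.409048;  D = -0.212850+0.349306i
d^4_{4,-1}: single k=0 term ⇒ -0.435439;  D = -0.427132+0.084649i
Y_4^{m'}(θ=0.1611,φ=5.6775) and Σ D·Y over m':
  (+0.1146-0.0680i)·(-0.0002+0.0002i)  (-0.3329-0.1002i)·(-0.0012+0.0049i)  (+0.2039+0.4215i)·(+0.0176+0.0469i)  (+0.0851-0.2147i)·(+0.2352+0.1629i)  (+0.2406-0.0921i)·(+0.7399+0.0000i)  (-0.3284-0.1636i)·(-0.2352+0.1629i)  (-0.0487-0.1690i)·(+0.0176-0.0469i)  (-0.2129+0.3493i)·(+0.0012+0.0049i)  (-0.4271+0.0846i)·(-0.0002-0.0002i)
Y_4^-1(R⁻¹ n̂) = +0.310911-0.105509i

Re=0.3109 Im=-0.1055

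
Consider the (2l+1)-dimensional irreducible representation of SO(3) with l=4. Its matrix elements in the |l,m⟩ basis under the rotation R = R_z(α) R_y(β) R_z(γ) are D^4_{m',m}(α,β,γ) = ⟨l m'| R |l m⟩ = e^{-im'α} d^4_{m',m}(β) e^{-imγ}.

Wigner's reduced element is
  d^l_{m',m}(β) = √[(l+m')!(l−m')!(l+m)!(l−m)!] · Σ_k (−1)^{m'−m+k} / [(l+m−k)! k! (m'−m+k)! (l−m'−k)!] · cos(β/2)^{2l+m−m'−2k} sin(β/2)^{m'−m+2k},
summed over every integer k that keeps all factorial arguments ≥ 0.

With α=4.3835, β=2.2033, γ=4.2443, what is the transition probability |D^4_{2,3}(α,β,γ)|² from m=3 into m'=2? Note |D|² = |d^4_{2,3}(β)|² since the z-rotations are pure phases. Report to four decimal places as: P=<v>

First d^4_{2,3}(β=2.2033), then the phase factors e^{-i(2)α} and e^{-i(3)γ}:
c=cos(2.2033/2)=0.452125, s=sin(2.2033/2)=0.891955; N=√[720·2·5040·1]=2693.993318
The bounds max(0,m−m')=1 and min(l+m,l−m')=2 give 2 terms
  k=1: (−1)^0·2693.9933/(720)·0.4521^7·0.8920^1 = +0.012889
  k=2: (−1)^1·2693.9933/(240)·0.4521^5·0.8920^3 = -0.150489
d^4_{2,3}(2.2033) = +0.012889 -0.150489 = -0.137601
|D^4_{2,3}|² = |d^4_{2,3}(β)|² = (-0.137601)² = 0.018934 (the z-rotation phases have unit modulus)

P=0.0189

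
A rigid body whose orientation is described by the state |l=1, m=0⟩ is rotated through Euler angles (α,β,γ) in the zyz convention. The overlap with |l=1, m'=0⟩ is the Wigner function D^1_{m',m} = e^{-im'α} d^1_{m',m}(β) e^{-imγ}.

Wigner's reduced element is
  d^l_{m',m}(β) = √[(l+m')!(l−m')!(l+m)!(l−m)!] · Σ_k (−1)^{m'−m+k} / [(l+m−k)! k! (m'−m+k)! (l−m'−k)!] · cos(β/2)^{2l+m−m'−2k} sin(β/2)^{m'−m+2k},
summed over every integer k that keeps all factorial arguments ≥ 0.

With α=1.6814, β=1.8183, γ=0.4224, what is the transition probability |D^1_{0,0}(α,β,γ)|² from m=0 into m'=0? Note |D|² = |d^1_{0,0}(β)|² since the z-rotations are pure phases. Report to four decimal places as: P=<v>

D^1_{0,0}(1.6814,1.8183,0.4224) = e^{-i·0·1.6814}·d^1_{0,0}(1.8183)·e^{-i·0·0.4224}. Compute d first:
c=cos(1.8183/2)=0.614417, s=sin(1.8183/2)=0.788982; N=√[1·1·1·1]=1.000000
k∈{0,1} keeps every argument non-negative
  k=0: (−1)^0·1.0000/(1)·0.6144^2·0.7890^0 = +0.377508
  k=1: (−1)^1·1.0000/(1)·0.6144^0·0.7890^2 = -0.622492
d^1_{0,0}(1.8183) = +0.377508 -0.622492 = -0.244984
|D^1_{0,0}|² = |d^1_{0,0}(β)|² = (-0.244984)² = 0.060017 (the z-rotation phases have unit modulus)

P=0.0600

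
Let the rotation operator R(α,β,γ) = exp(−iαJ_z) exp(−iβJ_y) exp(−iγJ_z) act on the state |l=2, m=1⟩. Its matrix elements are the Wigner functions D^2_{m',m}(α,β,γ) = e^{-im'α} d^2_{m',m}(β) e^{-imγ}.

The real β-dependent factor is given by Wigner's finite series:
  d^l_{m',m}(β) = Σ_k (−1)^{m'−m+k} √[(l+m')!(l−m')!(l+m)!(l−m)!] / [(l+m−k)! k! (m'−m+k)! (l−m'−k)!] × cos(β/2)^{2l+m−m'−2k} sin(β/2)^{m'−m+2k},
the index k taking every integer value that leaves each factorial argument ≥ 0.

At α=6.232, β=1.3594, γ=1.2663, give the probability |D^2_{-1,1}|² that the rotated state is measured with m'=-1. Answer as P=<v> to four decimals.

First d^2_{-1,1}(β=1.3594), then the phase factors e^{-i(-1)α} and e^{-i(1)γ}:
Half-angle: c=0.777761, s=0.628560. N=√(1·6·6·1)=6.000000
k∈{2,3} keeps every argument non-negative
  k=2: (−1)^0·6.0000/(2)·0.7778^2·0.6286^2 = +0.716980
  k=3: (−1)^1·6.0000/(6)·0.7778^0·0.6286^4 = -0.156094
d^2_{-1,1}(1.3594) = +0.716980 -0.156094 = +0.560886
|D^2_{-1,1}|² = |d^2_{-1,1}(β)|² = (+0.560886)² = 0.314593 (the z-rotation phases have unit modulus)

P=0.3146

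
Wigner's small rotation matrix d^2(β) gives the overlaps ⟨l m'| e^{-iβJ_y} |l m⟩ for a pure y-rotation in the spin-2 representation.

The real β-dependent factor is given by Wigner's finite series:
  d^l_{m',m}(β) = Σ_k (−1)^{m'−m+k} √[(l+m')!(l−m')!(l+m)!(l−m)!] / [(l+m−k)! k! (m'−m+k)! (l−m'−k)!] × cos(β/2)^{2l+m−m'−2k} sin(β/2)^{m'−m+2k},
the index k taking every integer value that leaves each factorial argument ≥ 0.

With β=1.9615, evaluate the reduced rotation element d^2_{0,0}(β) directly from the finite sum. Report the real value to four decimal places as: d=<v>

d^2_{0,0}(β=1.9615) via Wigner's sum:
c=cos(1.9615/2)=0.556400, s=sin(1.9615/2)=0.830915; N=√[2·2·2·2]=4.000000
The bounds max(0,m−m')=0 and min(l+m,l−m')=2 give 3 terms
  k=0: (−1)^0·4.0000/(4)·0.5564^4·0.8309^0 = +0.095840
  k=1: (−1)^1·4.0000/(1)·0.5564^2·0.8309^2 = -0.854962
  k=2: (−1)^2·4.0000/(4)·0.5564^0·0.8309^4 = +0.476679
d^2_{0,0}(1.9615) = +0.095840 -0.854962 +0.476679 = -0.282442

d=-0.2824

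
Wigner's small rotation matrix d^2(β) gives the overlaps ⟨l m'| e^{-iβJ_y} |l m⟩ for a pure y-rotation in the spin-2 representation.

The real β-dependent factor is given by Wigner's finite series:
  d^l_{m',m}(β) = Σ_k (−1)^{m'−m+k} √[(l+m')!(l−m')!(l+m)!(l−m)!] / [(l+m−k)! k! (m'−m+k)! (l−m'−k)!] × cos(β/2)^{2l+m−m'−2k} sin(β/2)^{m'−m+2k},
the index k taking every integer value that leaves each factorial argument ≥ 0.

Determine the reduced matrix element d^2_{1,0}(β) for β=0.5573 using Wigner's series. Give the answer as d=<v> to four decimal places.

d^2_{1,0}(β=0.5573) via Wigner's sum:
Half-angle: c=0.961428, s=0.275058. N=√(6·1·2·2)=4.898979
Admissible k: 0..1 (factorial args all ≥0)
  k=0: (−1)^1·4.8990/(2)·0.9614^3·0.2751^1 = -0.598756
  k=1: (−1)^2·4.8990/(2)·0.9614^1·0.2751^3 = +0.049008
d^2_{1,0}(0.5573) = -0.598756 +0.049008 = -0.549748

d=-0.5497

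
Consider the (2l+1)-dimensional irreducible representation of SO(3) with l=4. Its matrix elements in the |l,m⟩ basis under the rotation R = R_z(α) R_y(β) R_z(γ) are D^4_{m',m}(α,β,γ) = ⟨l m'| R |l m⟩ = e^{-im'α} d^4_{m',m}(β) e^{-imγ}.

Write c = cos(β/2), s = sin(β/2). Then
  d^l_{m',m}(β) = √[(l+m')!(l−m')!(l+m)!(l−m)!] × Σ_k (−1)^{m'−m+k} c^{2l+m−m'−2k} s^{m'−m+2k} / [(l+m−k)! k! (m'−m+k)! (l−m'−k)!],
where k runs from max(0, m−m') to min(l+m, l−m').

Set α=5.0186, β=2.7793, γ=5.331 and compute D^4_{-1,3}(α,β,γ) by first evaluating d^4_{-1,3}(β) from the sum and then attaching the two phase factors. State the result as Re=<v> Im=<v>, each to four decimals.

First d^4_{-1,3}(β=2.7793), then the phase factors e^{-i(-1)α} and e^{-i(3)γ}:
c=cos(2.7793/2)=0.180157, s=sin(2.7793/2)=0.983638; N=√[6·120·5040·1]=1904.940944
The bounds max(0,m−m')=4 and min(l+m,l−m')=5 give 2 terms
  k=4: (−1)^0·1904.9409/(144)·0.1802^4·0.9836^4 = +0.013046
  k=5: (−1)^1·1904.9409/(240)·0.1802^2·0.9836^6 = -0.233338
d^4_{-1,3}(2.7793) = +0.013046 -0.233338 = -0.220292
Attach z-rotation phases: D = e^{-i(-1)(5.0186)}·(-0.220292)·e^{-i(3)(5.331)} = +0.004664-0.220243i

Re=0.0047 Im=-0.2202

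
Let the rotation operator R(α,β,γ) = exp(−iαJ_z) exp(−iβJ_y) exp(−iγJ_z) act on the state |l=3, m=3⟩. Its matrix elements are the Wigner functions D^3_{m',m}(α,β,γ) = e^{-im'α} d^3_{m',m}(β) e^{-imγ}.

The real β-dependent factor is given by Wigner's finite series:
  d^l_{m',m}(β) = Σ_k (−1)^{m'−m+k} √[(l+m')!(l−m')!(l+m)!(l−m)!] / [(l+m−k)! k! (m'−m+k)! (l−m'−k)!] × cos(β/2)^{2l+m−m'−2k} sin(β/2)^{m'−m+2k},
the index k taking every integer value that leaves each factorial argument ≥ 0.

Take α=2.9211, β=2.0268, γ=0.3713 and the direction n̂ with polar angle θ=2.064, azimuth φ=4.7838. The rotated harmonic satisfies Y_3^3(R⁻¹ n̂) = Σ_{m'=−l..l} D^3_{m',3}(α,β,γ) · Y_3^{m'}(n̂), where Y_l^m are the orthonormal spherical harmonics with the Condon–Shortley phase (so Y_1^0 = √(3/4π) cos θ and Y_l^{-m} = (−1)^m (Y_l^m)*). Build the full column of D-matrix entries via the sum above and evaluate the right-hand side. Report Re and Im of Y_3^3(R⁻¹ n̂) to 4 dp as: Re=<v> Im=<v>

Need the full column D^3_{m',3} for m'=−3..3 at α=2.9211, β=2.0268, γ=0.3713.
cos(β/2)=0.528978, sin(β/2)=0.848635
d^3_{-3,3}: single k=6 term ⇒ +0.373531;  D = +0.075886+0.365741i
d^3_{-2,3}: single k=5 term ⇒ +0.570320;  D = +0.009074-0.570248i
d^3_{-1,3}: single k=4 term ⇒ +0.562090;  D = -0.131646+0.546456i
d^3_{0,3}: single k=3 term ⇒ +0.404569;  D = +0.178481-0.363070i
d^3_{1,3}: single k=2 term ⇒ +0.218393;  D = -0.136880+0.170175i
d^3_{2,3}: single k=1 term ⇒ +0.086097;  D = +0.067328-0.053661i
d^3_{3,3}: single k=0 term ⇒ +0.021909;  D = -0.019705+0.009578i
Y_3^{m'}(θ=2.064,φ=4.7838) and Σ D·Y over m':
  (+0.0759+0.3657i)·(-0.0606-0.2786i)  (+0.0091-0.5702i)·(+0.3716-0.0534i)  (-0.1316+0.5465i)·(+0.0025+0.0343i)  (+0.1785-0.3631i)·(+0.3320+0.0000i)  (-0.1369+0.1702i)·(-0.0025+0.0343i)  (+0.0673-0.0537i)·(+0.3716+0.0534i)  (-0.0197+0.0096i)·(+0.0606-0.2786i)
Y_3^3(R⁻¹ n̂) = +0.134255-0.394792i

Re=0.1343 Im=-0.3948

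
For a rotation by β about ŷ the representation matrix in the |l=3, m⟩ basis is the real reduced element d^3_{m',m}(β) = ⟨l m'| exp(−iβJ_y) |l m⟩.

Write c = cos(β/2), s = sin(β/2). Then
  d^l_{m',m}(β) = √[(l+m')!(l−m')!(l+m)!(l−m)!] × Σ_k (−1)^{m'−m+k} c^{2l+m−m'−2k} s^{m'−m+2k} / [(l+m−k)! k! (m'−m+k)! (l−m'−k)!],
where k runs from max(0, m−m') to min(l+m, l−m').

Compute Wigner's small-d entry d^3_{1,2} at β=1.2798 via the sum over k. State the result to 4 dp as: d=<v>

d=-0.0679

d^3_{1,2}(β=1.2798) via Wigner's sum:
c=cos(1.2798/2)=0.802155, s=sin(1.2798/2)=0.597115; N=√[24·2·120·1]=75.894664
k: max(0,(2)−(1))=1 … min(3+(2),3−(1))=2
  k=1: (−1)^0·75.8947/(24)·0.8022^5·0.5971^1 = +0.627120
  k=2: (−1)^1·75.8947/(12)·0.8022^3·0.5971^3 = -0.694992
d^3_{1,2}(1.2798) = +0.627120 -0.694992 = -0.067872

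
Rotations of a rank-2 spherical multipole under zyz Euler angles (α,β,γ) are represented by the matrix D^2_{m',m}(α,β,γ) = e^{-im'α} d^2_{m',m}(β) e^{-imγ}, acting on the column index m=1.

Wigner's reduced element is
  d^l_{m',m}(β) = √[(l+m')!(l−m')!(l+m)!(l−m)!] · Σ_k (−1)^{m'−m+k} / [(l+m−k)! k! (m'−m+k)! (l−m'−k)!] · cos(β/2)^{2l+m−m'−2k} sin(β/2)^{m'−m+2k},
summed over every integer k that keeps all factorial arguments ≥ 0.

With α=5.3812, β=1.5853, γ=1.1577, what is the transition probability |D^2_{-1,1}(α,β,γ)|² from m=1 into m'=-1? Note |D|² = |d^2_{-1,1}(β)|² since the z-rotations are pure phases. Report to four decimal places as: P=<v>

P=0.2426

Split into d^2_{-1,1}(β=1.5853) × two z-phases.
c=cos(1.5853/2)=0.701960, s=sin(1.5853/2)=0.712216; N=√[1·6·6·1]=6.000000
k: max(0,(1)−(-1))=2 … min(2+(1),2−(-1))=3
  k=2: (−1)^0·6.0000/(2)·0.7020^2·0.7122^2 = +0.749842
  k=3: (−1)^1·6.0000/(6)·0.7020^0·0.7122^4 = -0.257304
d^2_{-1,1}(1.5853) = +0.749842 -0.257304 = +0.492538
|D^2_{-1,1}|² = |d^2_{-1,1}(β)|² = (+0.492538)² = 0.242594 (the z-rotation phases have unit modulus)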